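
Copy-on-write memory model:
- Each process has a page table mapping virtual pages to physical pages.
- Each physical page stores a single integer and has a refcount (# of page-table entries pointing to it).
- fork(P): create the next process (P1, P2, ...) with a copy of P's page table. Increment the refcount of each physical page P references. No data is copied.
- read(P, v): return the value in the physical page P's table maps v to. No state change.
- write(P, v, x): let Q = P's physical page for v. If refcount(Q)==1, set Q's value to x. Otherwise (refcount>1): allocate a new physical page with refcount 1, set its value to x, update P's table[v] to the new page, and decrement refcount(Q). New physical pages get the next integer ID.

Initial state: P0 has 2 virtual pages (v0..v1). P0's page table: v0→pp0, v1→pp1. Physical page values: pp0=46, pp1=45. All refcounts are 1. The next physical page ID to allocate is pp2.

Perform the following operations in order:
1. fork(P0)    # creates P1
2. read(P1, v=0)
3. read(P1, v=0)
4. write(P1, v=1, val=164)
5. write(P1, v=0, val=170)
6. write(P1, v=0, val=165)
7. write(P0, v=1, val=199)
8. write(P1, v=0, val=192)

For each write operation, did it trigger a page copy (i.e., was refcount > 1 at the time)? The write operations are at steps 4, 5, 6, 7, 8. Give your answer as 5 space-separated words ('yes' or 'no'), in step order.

Op 1: fork(P0) -> P1. 2 ppages; refcounts: pp0:2 pp1:2
Op 2: read(P1, v0) -> 46. No state change.
Op 3: read(P1, v0) -> 46. No state change.
Op 4: write(P1, v1, 164). refcount(pp1)=2>1 -> COPY to pp2. 3 ppages; refcounts: pp0:2 pp1:1 pp2:1
Op 5: write(P1, v0, 170). refcount(pp0)=2>1 -> COPY to pp3. 4 ppages; refcounts: pp0:1 pp1:1 pp2:1 pp3:1
Op 6: write(P1, v0, 165). refcount(pp3)=1 -> write in place. 4 ppages; refcounts: pp0:1 pp1:1 pp2:1 pp3:1
Op 7: write(P0, v1, 199). refcount(pp1)=1 -> write in place. 4 ppages; refcounts: pp0:1 pp1:1 pp2:1 pp3:1
Op 8: write(P1, v0, 192). refcount(pp3)=1 -> write in place. 4 ppages; refcounts: pp0:1 pp1:1 pp2:1 pp3:1

yes yes no no no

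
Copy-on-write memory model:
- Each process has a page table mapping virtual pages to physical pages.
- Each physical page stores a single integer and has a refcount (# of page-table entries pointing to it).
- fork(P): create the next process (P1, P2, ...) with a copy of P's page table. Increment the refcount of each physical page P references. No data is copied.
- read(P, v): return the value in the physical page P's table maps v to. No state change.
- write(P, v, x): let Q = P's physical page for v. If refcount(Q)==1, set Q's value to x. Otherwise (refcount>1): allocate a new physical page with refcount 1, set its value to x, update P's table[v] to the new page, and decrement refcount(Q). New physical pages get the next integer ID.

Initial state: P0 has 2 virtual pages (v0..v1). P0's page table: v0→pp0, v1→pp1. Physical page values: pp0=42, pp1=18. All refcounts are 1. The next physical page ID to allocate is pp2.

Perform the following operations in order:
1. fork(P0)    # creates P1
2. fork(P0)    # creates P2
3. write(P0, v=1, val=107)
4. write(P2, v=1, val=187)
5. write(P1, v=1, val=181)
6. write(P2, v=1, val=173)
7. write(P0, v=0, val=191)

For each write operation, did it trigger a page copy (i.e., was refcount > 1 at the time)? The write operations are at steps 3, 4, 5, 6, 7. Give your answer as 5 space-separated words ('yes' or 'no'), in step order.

Op 1: fork(P0) -> P1. 2 ppages; refcounts: pp0:2 pp1:2
Op 2: fork(P0) -> P2. 2 ppages; refcounts: pp0:3 pp1:3
Op 3: write(P0, v1, 107). refcount(pp1)=3>1 -> COPY to pp2. 3 ppages; refcounts: pp0:3 pp1:2 pp2:1
Op 4: write(P2, v1, 187). refcount(pp1)=2>1 -> COPY to pp3. 4 ppages; refcounts: pp0:3 pp1:1 pp2:1 pp3:1
Op 5: write(P1, v1, 181). refcount(pp1)=1 -> write in place. 4 ppages; refcounts: pp0:3 pp1:1 pp2:1 pp3:1
Op 6: write(P2, v1, 173). refcount(pp3)=1 -> write in place. 4 ppages; refcounts: pp0:3 pp1:1 pp2:1 pp3:1
Op 7: write(P0, v0, 191). refcount(pp0)=3>1 -> COPY to pp4. 5 ppages; refcounts: pp0:2 pp1:1 pp2:1 pp3:1 pp4:1

yes yes no no yes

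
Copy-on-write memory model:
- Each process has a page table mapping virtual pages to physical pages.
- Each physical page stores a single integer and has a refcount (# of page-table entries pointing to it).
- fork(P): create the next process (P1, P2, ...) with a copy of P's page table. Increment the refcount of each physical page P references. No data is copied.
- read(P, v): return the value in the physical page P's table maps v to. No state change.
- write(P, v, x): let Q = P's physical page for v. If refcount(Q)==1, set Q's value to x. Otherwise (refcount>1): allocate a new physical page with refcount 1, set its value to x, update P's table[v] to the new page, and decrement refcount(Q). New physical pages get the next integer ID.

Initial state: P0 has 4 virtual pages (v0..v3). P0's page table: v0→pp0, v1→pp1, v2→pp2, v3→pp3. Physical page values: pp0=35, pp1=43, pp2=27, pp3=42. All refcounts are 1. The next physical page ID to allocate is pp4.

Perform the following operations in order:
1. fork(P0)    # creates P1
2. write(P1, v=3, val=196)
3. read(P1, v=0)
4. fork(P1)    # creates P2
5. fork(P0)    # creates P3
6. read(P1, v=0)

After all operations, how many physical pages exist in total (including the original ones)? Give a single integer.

Op 1: fork(P0) -> P1. 4 ppages; refcounts: pp0:2 pp1:2 pp2:2 pp3:2
Op 2: write(P1, v3, 196). refcount(pp3)=2>1 -> COPY to pp4. 5 ppages; refcounts: pp0:2 pp1:2 pp2:2 pp3:1 pp4:1
Op 3: read(P1, v0) -> 35. No state change.
Op 4: fork(P1) -> P2. 5 ppages; refcounts: pp0:3 pp1:3 pp2:3 pp3:1 pp4:2
Op 5: fork(P0) -> P3. 5 ppages; refcounts: pp0:4 pp1:4 pp2:4 pp3:2 pp4:2
Op 6: read(P1, v0) -> 35. No state change.

Answer: 5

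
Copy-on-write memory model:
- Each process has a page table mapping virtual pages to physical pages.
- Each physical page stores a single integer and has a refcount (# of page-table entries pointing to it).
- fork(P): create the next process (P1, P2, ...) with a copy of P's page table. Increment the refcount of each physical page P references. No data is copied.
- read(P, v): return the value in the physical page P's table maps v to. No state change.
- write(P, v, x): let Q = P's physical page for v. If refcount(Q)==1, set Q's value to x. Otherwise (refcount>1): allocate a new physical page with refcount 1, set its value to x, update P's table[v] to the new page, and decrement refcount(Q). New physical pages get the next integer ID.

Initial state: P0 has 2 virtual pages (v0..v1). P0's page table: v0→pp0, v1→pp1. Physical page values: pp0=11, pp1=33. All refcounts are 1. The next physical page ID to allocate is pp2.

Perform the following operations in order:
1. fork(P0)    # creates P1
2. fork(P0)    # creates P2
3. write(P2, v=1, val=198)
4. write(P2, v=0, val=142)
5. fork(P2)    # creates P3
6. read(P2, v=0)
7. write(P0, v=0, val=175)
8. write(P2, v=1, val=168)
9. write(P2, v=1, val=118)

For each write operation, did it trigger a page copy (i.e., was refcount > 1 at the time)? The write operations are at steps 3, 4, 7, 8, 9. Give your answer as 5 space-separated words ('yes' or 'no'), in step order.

Op 1: fork(P0) -> P1. 2 ppages; refcounts: pp0:2 pp1:2
Op 2: fork(P0) -> P2. 2 ppages; refcounts: pp0:3 pp1:3
Op 3: write(P2, v1, 198). refcount(pp1)=3>1 -> COPY to pp2. 3 ppages; refcounts: pp0:3 pp1:2 pp2:1
Op 4: write(P2, v0, 142). refcount(pp0)=3>1 -> COPY to pp3. 4 ppages; refcounts: pp0:2 pp1:2 pp2:1 pp3:1
Op 5: fork(P2) -> P3. 4 ppages; refcounts: pp0:2 pp1:2 pp2:2 pp3:2
Op 6: read(P2, v0) -> 142. No state change.
Op 7: write(P0, v0, 175). refcount(pp0)=2>1 -> COPY to pp4. 5 ppages; refcounts: pp0:1 pp1:2 pp2:2 pp3:2 pp4:1
Op 8: write(P2, v1, 168). refcount(pp2)=2>1 -> COPY to pp5. 6 ppages; refcounts: pp0:1 pp1:2 pp2:1 pp3:2 pp4:1 pp5:1
Op 9: write(P2, v1, 118). refcount(pp5)=1 -> write in place. 6 ppages; refcounts: pp0:1 pp1:2 pp2:1 pp3:2 pp4:1 pp5:1

yes yes yes yes no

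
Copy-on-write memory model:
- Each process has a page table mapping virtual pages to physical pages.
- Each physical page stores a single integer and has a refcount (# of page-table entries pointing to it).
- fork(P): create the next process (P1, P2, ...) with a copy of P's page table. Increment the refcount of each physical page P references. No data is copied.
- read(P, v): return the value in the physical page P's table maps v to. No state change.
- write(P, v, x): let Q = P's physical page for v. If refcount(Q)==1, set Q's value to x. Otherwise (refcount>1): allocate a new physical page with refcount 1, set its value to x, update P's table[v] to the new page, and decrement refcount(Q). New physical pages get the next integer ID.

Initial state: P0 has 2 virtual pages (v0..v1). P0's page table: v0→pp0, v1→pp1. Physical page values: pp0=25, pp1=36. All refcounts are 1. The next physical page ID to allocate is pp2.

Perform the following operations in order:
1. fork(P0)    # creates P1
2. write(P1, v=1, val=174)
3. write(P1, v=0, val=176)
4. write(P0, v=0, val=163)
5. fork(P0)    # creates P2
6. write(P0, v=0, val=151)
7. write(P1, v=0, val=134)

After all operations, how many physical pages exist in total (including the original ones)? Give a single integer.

Answer: 5

Derivation:
Op 1: fork(P0) -> P1. 2 ppages; refcounts: pp0:2 pp1:2
Op 2: write(P1, v1, 174). refcount(pp1)=2>1 -> COPY to pp2. 3 ppages; refcounts: pp0:2 pp1:1 pp2:1
Op 3: write(P1, v0, 176). refcount(pp0)=2>1 -> COPY to pp3. 4 ppages; refcounts: pp0:1 pp1:1 pp2:1 pp3:1
Op 4: write(P0, v0, 163). refcount(pp0)=1 -> write in place. 4 ppages; refcounts: pp0:1 pp1:1 pp2:1 pp3:1
Op 5: fork(P0) -> P2. 4 ppages; refcounts: pp0:2 pp1:2 pp2:1 pp3:1
Op 6: write(P0, v0, 151). refcount(pp0)=2>1 -> COPY to pp4. 5 ppages; refcounts: pp0:1 pp1:2 pp2:1 pp3:1 pp4:1
Op 7: write(P1, v0, 134). refcount(pp3)=1 -> write in place. 5 ppages; refcounts: pp0:1 pp1:2 pp2:1 pp3:1 pp4:1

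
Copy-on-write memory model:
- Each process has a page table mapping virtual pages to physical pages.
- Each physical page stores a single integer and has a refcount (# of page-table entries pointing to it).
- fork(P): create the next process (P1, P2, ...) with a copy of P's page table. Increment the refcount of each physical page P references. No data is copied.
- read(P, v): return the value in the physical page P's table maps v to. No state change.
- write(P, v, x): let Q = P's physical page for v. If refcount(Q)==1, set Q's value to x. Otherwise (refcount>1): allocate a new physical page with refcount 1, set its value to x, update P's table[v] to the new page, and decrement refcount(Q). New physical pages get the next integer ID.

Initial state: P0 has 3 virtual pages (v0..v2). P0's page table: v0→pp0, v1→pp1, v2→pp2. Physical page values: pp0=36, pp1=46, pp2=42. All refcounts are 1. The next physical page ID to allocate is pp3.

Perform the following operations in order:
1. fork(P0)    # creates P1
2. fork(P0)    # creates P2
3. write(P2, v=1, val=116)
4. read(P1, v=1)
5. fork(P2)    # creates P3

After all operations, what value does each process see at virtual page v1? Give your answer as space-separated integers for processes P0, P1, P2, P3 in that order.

Op 1: fork(P0) -> P1. 3 ppages; refcounts: pp0:2 pp1:2 pp2:2
Op 2: fork(P0) -> P2. 3 ppages; refcounts: pp0:3 pp1:3 pp2:3
Op 3: write(P2, v1, 116). refcount(pp1)=3>1 -> COPY to pp3. 4 ppages; refcounts: pp0:3 pp1:2 pp2:3 pp3:1
Op 4: read(P1, v1) -> 46. No state change.
Op 5: fork(P2) -> P3. 4 ppages; refcounts: pp0:4 pp1:2 pp2:4 pp3:2
P0: v1 -> pp1 = 46
P1: v1 -> pp1 = 46
P2: v1 -> pp3 = 116
P3: v1 -> pp3 = 116

Answer: 46 46 116 116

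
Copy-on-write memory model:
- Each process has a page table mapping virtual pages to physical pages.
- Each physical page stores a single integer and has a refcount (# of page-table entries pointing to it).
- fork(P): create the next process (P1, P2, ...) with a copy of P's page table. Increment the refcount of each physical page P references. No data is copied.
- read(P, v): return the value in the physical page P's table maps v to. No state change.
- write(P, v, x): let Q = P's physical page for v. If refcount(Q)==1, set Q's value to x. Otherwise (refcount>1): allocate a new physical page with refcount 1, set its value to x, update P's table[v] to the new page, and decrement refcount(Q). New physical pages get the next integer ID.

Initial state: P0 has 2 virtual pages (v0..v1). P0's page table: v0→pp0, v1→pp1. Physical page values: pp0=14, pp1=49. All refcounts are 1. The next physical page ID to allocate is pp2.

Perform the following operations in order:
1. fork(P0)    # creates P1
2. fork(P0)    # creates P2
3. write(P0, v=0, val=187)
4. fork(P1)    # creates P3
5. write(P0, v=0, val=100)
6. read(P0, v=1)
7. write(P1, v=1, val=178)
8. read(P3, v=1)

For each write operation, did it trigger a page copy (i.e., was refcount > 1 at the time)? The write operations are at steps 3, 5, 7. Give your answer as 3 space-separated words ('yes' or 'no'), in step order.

Op 1: fork(P0) -> P1. 2 ppages; refcounts: pp0:2 pp1:2
Op 2: fork(P0) -> P2. 2 ppages; refcounts: pp0:3 pp1:3
Op 3: write(P0, v0, 187). refcount(pp0)=3>1 -> COPY to pp2. 3 ppages; refcounts: pp0:2 pp1:3 pp2:1
Op 4: fork(P1) -> P3. 3 ppages; refcounts: pp0:3 pp1:4 pp2:1
Op 5: write(P0, v0, 100). refcount(pp2)=1 -> write in place. 3 ppages; refcounts: pp0:3 pp1:4 pp2:1
Op 6: read(P0, v1) -> 49. No state change.
Op 7: write(P1, v1, 178). refcount(pp1)=4>1 -> COPY to pp3. 4 ppages; refcounts: pp0:3 pp1:3 pp2:1 pp3:1
Op 8: read(P3, v1) -> 49. No state change.

yes no yes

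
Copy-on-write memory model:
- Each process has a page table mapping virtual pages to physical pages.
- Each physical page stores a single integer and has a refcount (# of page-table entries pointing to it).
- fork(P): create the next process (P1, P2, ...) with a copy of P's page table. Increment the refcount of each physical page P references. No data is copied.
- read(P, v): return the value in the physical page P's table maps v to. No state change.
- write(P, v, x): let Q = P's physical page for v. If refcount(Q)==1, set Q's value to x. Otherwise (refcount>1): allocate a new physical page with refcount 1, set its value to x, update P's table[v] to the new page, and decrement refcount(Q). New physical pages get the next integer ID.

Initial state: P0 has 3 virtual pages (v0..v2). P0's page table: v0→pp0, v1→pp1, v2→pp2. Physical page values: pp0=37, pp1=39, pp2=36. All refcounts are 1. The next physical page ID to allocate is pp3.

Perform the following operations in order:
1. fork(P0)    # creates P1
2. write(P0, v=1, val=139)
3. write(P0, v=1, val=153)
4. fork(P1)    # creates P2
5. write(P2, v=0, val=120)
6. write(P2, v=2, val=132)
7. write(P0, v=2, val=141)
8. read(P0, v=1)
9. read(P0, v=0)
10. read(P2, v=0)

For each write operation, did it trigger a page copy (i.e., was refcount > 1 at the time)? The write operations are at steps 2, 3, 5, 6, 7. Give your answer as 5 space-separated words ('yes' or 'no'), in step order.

Op 1: fork(P0) -> P1. 3 ppages; refcounts: pp0:2 pp1:2 pp2:2
Op 2: write(P0, v1, 139). refcount(pp1)=2>1 -> COPY to pp3. 4 ppages; refcounts: pp0:2 pp1:1 pp2:2 pp3:1
Op 3: write(P0, v1, 153). refcount(pp3)=1 -> write in place. 4 ppages; refcounts: pp0:2 pp1:1 pp2:2 pp3:1
Op 4: fork(P1) -> P2. 4 ppages; refcounts: pp0:3 pp1:2 pp2:3 pp3:1
Op 5: write(P2, v0, 120). refcount(pp0)=3>1 -> COPY to pp4. 5 ppages; refcounts: pp0:2 pp1:2 pp2:3 pp3:1 pp4:1
Op 6: write(P2, v2, 132). refcount(pp2)=3>1 -> COPY to pp5. 6 ppages; refcounts: pp0:2 pp1:2 pp2:2 pp3:1 pp4:1 pp5:1
Op 7: write(P0, v2, 141). refcount(pp2)=2>1 -> COPY to pp6. 7 ppages; refcounts: pp0:2 pp1:2 pp2:1 pp3:1 pp4:1 pp5:1 pp6:1
Op 8: read(P0, v1) -> 153. No state change.
Op 9: read(P0, v0) -> 37. No state change.
Op 10: read(P2, v0) -> 120. No state change.

yes no yes yes yes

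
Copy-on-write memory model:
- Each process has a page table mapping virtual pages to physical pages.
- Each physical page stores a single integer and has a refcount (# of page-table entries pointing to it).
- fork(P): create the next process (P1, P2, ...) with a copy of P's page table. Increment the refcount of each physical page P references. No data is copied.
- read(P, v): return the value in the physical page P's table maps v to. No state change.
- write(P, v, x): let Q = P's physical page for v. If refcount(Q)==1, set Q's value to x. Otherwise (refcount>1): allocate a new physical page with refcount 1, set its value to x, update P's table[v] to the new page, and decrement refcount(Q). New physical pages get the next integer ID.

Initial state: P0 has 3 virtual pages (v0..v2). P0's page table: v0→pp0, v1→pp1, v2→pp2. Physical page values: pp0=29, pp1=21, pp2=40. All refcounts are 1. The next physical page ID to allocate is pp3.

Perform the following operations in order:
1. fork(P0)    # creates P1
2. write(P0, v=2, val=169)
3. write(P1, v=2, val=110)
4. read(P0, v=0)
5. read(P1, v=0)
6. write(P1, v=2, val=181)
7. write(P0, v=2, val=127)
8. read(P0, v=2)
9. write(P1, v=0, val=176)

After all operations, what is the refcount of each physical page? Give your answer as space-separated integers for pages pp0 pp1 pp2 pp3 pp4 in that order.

Op 1: fork(P0) -> P1. 3 ppages; refcounts: pp0:2 pp1:2 pp2:2
Op 2: write(P0, v2, 169). refcount(pp2)=2>1 -> COPY to pp3. 4 ppages; refcounts: pp0:2 pp1:2 pp2:1 pp3:1
Op 3: write(P1, v2, 110). refcount(pp2)=1 -> write in place. 4 ppages; refcounts: pp0:2 pp1:2 pp2:1 pp3:1
Op 4: read(P0, v0) -> 29. No state change.
Op 5: read(P1, v0) -> 29. No state change.
Op 6: write(P1, v2, 181). refcount(pp2)=1 -> write in place. 4 ppages; refcounts: pp0:2 pp1:2 pp2:1 pp3:1
Op 7: write(P0, v2, 127). refcount(pp3)=1 -> write in place. 4 ppages; refcounts: pp0:2 pp1:2 pp2:1 pp3:1
Op 8: read(P0, v2) -> 127. No state change.
Op 9: write(P1, v0, 176). refcount(pp0)=2>1 -> COPY to pp4. 5 ppages; refcounts: pp0:1 pp1:2 pp2:1 pp3:1 pp4:1

Answer: 1 2 1 1 1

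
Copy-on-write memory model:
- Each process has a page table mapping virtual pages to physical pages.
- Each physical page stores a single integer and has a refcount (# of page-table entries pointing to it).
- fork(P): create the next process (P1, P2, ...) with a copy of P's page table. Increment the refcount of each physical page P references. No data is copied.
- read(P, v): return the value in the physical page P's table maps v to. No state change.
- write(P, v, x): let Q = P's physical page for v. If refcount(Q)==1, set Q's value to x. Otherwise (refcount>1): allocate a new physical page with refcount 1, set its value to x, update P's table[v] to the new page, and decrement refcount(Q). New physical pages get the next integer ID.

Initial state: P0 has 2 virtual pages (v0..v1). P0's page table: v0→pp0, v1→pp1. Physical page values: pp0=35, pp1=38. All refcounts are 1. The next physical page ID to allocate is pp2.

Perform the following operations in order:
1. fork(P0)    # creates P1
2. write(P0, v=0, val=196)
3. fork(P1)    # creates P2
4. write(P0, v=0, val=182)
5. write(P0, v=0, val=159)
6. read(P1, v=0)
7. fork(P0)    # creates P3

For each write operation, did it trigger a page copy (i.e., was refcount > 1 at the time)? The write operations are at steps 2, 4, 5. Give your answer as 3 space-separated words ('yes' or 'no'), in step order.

Op 1: fork(P0) -> P1. 2 ppages; refcounts: pp0:2 pp1:2
Op 2: write(P0, v0, 196). refcount(pp0)=2>1 -> COPY to pp2. 3 ppages; refcounts: pp0:1 pp1:2 pp2:1
Op 3: fork(P1) -> P2. 3 ppages; refcounts: pp0:2 pp1:3 pp2:1
Op 4: write(P0, v0, 182). refcount(pp2)=1 -> write in place. 3 ppages; refcounts: pp0:2 pp1:3 pp2:1
Op 5: write(P0, v0, 159). refcount(pp2)=1 -> write in place. 3 ppages; refcounts: pp0:2 pp1:3 pp2:1
Op 6: read(P1, v0) -> 35. No state change.
Op 7: fork(P0) -> P3. 3 ppages; refcounts: pp0:2 pp1:4 pp2:2

yes no no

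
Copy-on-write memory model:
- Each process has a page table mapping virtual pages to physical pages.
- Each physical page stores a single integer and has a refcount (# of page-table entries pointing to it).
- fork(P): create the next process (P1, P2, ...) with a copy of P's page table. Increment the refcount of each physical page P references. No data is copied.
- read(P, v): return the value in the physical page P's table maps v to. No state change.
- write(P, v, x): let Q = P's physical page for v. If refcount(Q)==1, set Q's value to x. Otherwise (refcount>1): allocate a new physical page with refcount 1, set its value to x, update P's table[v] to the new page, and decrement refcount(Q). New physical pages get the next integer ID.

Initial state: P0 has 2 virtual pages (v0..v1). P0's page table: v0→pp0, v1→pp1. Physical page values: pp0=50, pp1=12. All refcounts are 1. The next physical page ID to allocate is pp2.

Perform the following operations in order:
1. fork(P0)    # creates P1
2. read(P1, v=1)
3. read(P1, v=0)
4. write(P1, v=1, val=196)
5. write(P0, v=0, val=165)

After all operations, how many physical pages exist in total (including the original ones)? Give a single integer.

Op 1: fork(P0) -> P1. 2 ppages; refcounts: pp0:2 pp1:2
Op 2: read(P1, v1) -> 12. No state change.
Op 3: read(P1, v0) -> 50. No state change.
Op 4: write(P1, v1, 196). refcount(pp1)=2>1 -> COPY to pp2. 3 ppages; refcounts: pp0:2 pp1:1 pp2:1
Op 5: write(P0, v0, 165). refcount(pp0)=2>1 -> COPY to pp3. 4 ppages; refcounts: pp0:1 pp1:1 pp2:1 pp3:1

Answer: 4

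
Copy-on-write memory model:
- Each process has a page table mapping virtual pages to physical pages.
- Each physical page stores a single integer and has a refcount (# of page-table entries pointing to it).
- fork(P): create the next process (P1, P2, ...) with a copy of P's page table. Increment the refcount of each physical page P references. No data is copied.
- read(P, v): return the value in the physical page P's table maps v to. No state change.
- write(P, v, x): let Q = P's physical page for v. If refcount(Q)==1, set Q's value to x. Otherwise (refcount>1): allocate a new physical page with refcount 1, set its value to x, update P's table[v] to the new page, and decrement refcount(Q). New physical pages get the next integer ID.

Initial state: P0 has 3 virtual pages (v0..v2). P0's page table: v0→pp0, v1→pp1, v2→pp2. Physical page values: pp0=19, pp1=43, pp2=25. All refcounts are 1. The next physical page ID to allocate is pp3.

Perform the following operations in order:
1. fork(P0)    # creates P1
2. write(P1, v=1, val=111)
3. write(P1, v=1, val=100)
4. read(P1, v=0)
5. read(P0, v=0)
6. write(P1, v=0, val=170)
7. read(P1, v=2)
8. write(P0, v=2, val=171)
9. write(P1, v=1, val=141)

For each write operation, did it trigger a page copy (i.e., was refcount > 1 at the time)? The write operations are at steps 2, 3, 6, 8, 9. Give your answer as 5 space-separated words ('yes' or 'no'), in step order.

Op 1: fork(P0) -> P1. 3 ppages; refcounts: pp0:2 pp1:2 pp2:2
Op 2: write(P1, v1, 111). refcount(pp1)=2>1 -> COPY to pp3. 4 ppages; refcounts: pp0:2 pp1:1 pp2:2 pp3:1
Op 3: write(P1, v1, 100). refcount(pp3)=1 -> write in place. 4 ppages; refcounts: pp0:2 pp1:1 pp2:2 pp3:1
Op 4: read(P1, v0) -> 19. No state change.
Op 5: read(P0, v0) -> 19. No state change.
Op 6: write(P1, v0, 170). refcount(pp0)=2>1 -> COPY to pp4. 5 ppages; refcounts: pp0:1 pp1:1 pp2:2 pp3:1 pp4:1
Op 7: read(P1, v2) -> 25. No state change.
Op 8: write(P0, v2, 171). refcount(pp2)=2>1 -> COPY to pp5. 6 ppages; refcounts: pp0:1 pp1:1 pp2:1 pp3:1 pp4:1 pp5:1
Op 9: write(P1, v1, 141). refcount(pp3)=1 -> write in place. 6 ppages; refcounts: pp0:1 pp1:1 pp2:1 pp3:1 pp4:1 pp5:1

yes no yes yes no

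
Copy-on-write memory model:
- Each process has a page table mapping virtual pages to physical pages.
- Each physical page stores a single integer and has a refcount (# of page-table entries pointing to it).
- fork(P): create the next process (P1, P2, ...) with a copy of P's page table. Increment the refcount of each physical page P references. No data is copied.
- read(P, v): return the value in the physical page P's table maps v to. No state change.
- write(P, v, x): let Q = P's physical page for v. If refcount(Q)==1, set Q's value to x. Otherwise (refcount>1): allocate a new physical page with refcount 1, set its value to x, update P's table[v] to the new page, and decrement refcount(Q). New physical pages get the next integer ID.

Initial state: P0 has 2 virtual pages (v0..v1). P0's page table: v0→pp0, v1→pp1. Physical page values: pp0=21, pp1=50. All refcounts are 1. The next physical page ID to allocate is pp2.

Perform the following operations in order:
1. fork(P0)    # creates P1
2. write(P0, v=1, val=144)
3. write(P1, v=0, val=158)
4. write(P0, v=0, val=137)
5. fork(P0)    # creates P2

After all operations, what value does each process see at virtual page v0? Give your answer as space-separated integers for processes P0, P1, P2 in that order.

Answer: 137 158 137

Derivation:
Op 1: fork(P0) -> P1. 2 ppages; refcounts: pp0:2 pp1:2
Op 2: write(P0, v1, 144). refcount(pp1)=2>1 -> COPY to pp2. 3 ppages; refcounts: pp0:2 pp1:1 pp2:1
Op 3: write(P1, v0, 158). refcount(pp0)=2>1 -> COPY to pp3. 4 ppages; refcounts: pp0:1 pp1:1 pp2:1 pp3:1
Op 4: write(P0, v0, 137). refcount(pp0)=1 -> write in place. 4 ppages; refcounts: pp0:1 pp1:1 pp2:1 pp3:1
Op 5: fork(P0) -> P2. 4 ppages; refcounts: pp0:2 pp1:1 pp2:2 pp3:1
P0: v0 -> pp0 = 137
P1: v0 -> pp3 = 158
P2: v0 -> pp0 = 137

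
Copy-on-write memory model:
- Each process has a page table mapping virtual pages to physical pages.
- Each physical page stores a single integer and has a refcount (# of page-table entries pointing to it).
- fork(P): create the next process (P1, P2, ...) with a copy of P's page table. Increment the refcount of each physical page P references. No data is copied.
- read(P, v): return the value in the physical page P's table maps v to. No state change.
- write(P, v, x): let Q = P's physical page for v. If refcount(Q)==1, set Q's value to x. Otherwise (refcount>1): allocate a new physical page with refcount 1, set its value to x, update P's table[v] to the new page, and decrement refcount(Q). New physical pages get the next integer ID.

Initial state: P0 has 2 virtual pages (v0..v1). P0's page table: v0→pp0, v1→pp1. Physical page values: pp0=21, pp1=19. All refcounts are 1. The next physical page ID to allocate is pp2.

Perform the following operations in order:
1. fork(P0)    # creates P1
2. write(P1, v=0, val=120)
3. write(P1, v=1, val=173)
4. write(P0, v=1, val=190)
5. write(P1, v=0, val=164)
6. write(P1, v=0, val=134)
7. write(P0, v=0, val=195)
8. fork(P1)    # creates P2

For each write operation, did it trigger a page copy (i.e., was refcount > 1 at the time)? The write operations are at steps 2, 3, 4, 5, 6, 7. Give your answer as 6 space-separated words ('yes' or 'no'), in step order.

Op 1: fork(P0) -> P1. 2 ppages; refcounts: pp0:2 pp1:2
Op 2: write(P1, v0, 120). refcount(pp0)=2>1 -> COPY to pp2. 3 ppages; refcounts: pp0:1 pp1:2 pp2:1
Op 3: write(P1, v1, 173). refcount(pp1)=2>1 -> COPY to pp3. 4 ppages; refcounts: pp0:1 pp1:1 pp2:1 pp3:1
Op 4: write(P0, v1, 190). refcount(pp1)=1 -> write in place. 4 ppages; refcounts: pp0:1 pp1:1 pp2:1 pp3:1
Op 5: write(P1, v0, 164). refcount(pp2)=1 -> write in place. 4 ppages; refcounts: pp0:1 pp1:1 pp2:1 pp3:1
Op 6: write(P1, v0, 134). refcount(pp2)=1 -> write in place. 4 ppages; refcounts: pp0:1 pp1:1 pp2:1 pp3:1
Op 7: write(P0, v0, 195). refcount(pp0)=1 -> write in place. 4 ppages; refcounts: pp0:1 pp1:1 pp2:1 pp3:1
Op 8: fork(P1) -> P2. 4 ppages; refcounts: pp0:1 pp1:1 pp2:2 pp3:2

yes yes no no no no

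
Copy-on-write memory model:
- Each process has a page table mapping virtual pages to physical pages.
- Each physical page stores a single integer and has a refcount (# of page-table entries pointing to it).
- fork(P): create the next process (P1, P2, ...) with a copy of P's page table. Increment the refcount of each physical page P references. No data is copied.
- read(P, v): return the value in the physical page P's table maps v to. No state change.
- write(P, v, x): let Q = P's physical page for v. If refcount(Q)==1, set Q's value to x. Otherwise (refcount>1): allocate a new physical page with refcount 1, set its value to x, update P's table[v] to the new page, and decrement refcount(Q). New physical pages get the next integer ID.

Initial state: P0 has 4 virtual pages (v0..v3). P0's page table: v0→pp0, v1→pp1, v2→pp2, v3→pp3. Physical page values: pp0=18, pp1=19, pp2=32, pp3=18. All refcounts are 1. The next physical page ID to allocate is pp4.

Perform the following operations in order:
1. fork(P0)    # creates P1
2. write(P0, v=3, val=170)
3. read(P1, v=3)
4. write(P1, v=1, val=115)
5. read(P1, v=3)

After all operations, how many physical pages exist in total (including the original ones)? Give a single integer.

Answer: 6

Derivation:
Op 1: fork(P0) -> P1. 4 ppages; refcounts: pp0:2 pp1:2 pp2:2 pp3:2
Op 2: write(P0, v3, 170). refcount(pp3)=2>1 -> COPY to pp4. 5 ppages; refcounts: pp0:2 pp1:2 pp2:2 pp3:1 pp4:1
Op 3: read(P1, v3) -> 18. No state change.
Op 4: write(P1, v1, 115). refcount(pp1)=2>1 -> COPY to pp5. 6 ppages; refcounts: pp0:2 pp1:1 pp2:2 pp3:1 pp4:1 pp5:1
Op 5: read(P1, v3) -> 18. No state change.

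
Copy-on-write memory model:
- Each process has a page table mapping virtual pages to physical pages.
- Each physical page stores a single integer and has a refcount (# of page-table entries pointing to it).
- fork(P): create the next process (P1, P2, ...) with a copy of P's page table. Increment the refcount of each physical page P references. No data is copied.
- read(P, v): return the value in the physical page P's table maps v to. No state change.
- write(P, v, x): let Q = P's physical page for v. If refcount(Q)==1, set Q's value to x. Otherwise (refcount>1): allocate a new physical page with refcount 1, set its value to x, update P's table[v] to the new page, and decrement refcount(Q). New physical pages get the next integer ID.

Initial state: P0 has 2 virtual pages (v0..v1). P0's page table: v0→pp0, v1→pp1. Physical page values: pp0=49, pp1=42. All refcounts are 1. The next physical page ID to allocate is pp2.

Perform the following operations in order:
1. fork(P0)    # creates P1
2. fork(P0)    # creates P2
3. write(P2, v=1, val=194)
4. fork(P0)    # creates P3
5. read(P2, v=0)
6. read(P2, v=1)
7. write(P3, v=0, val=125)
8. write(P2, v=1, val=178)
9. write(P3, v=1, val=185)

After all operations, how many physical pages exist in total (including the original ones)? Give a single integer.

Answer: 5

Derivation:
Op 1: fork(P0) -> P1. 2 ppages; refcounts: pp0:2 pp1:2
Op 2: fork(P0) -> P2. 2 ppages; refcounts: pp0:3 pp1:3
Op 3: write(P2, v1, 194). refcount(pp1)=3>1 -> COPY to pp2. 3 ppages; refcounts: pp0:3 pp1:2 pp2:1
Op 4: fork(P0) -> P3. 3 ppages; refcounts: pp0:4 pp1:3 pp2:1
Op 5: read(P2, v0) -> 49. No state change.
Op 6: read(P2, v1) -> 194. No state change.
Op 7: write(P3, v0, 125). refcount(pp0)=4>1 -> COPY to pp3. 4 ppages; refcounts: pp0:3 pp1:3 pp2:1 pp3:1
Op 8: write(P2, v1, 178). refcount(pp2)=1 -> write in place. 4 ppages; refcounts: pp0:3 pp1:3 pp2:1 pp3:1
Op 9: write(P3, v1, 185). refcount(pp1)=3>1 -> COPY to pp4. 5 ppages; refcounts: pp0:3 pp1:2 pp2:1 pp3:1 pp4:1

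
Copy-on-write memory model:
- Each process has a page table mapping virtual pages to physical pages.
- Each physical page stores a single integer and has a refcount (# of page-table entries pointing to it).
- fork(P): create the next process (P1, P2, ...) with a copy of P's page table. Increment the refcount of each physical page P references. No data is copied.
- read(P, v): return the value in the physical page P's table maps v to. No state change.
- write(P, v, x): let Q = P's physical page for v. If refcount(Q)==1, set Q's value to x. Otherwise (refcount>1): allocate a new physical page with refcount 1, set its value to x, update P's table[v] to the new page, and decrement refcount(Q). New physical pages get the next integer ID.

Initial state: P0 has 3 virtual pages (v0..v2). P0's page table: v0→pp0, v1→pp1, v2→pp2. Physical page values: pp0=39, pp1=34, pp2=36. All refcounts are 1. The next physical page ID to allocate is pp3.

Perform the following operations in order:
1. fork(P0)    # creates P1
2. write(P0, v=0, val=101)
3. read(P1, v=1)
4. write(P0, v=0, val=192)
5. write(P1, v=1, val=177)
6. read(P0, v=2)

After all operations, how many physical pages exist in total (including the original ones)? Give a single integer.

Op 1: fork(P0) -> P1. 3 ppages; refcounts: pp0:2 pp1:2 pp2:2
Op 2: write(P0, v0, 101). refcount(pp0)=2>1 -> COPY to pp3. 4 ppages; refcounts: pp0:1 pp1:2 pp2:2 pp3:1
Op 3: read(P1, v1) -> 34. No state change.
Op 4: write(P0, v0, 192). refcount(pp3)=1 -> write in place. 4 ppages; refcounts: pp0:1 pp1:2 pp2:2 pp3:1
Op 5: write(P1, v1, 177). refcount(pp1)=2>1 -> COPY to pp4. 5 ppages; refcounts: pp0:1 pp1:1 pp2:2 pp3:1 pp4:1
Op 6: read(P0, v2) -> 36. No state change.

Answer: 5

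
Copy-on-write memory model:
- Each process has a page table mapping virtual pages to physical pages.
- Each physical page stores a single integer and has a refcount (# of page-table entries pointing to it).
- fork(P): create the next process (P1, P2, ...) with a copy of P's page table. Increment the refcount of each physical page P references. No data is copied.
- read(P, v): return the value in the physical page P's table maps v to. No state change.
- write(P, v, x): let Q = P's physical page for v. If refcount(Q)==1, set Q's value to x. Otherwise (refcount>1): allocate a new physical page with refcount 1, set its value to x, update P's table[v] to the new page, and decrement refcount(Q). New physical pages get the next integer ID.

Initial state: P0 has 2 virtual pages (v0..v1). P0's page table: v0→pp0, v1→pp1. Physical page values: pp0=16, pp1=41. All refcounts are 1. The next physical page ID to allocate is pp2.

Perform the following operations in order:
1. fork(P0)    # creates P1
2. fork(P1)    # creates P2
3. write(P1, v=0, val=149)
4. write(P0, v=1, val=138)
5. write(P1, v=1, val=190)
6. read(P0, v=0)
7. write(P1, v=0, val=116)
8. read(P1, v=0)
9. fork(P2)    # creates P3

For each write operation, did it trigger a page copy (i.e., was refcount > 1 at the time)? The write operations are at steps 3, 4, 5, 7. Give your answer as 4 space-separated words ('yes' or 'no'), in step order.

Op 1: fork(P0) -> P1. 2 ppages; refcounts: pp0:2 pp1:2
Op 2: fork(P1) -> P2. 2 ppages; refcounts: pp0:3 pp1:3
Op 3: write(P1, v0, 149). refcount(pp0)=3>1 -> COPY to pp2. 3 ppages; refcounts: pp0:2 pp1:3 pp2:1
Op 4: write(P0, v1, 138). refcount(pp1)=3>1 -> COPY to pp3. 4 ppages; refcounts: pp0:2 pp1:2 pp2:1 pp3:1
Op 5: write(P1, v1, 190). refcount(pp1)=2>1 -> COPY to pp4. 5 ppages; refcounts: pp0:2 pp1:1 pp2:1 pp3:1 pp4:1
Op 6: read(P0, v0) -> 16. No state change.
Op 7: write(P1, v0, 116). refcount(pp2)=1 -> write in place. 5 ppages; refcounts: pp0:2 pp1:1 pp2:1 pp3:1 pp4:1
Op 8: read(P1, v0) -> 116. No state change.
Op 9: fork(P2) -> P3. 5 ppages; refcounts: pp0:3 pp1:2 pp2:1 pp3:1 pp4:1

yes yes yes no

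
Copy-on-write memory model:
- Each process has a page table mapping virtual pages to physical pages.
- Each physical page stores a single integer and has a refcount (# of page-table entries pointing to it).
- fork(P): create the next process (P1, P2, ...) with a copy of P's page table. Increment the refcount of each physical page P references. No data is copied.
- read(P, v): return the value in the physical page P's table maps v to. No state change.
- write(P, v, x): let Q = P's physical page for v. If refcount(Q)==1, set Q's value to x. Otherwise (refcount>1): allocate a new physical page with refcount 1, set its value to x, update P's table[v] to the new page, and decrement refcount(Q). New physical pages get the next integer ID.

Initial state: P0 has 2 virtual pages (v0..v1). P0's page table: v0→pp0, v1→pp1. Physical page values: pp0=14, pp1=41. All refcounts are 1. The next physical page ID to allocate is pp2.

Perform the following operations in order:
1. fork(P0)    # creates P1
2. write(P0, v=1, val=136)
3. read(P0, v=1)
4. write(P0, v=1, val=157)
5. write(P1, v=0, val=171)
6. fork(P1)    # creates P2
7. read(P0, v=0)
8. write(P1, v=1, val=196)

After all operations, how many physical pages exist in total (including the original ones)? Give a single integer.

Op 1: fork(P0) -> P1. 2 ppages; refcounts: pp0:2 pp1:2
Op 2: write(P0, v1, 136). refcount(pp1)=2>1 -> COPY to pp2. 3 ppages; refcounts: pp0:2 pp1:1 pp2:1
Op 3: read(P0, v1) -> 136. No state change.
Op 4: write(P0, v1, 157). refcount(pp2)=1 -> write in place. 3 ppages; refcounts: pp0:2 pp1:1 pp2:1
Op 5: write(P1, v0, 171). refcount(pp0)=2>1 -> COPY to pp3. 4 ppages; refcounts: pp0:1 pp1:1 pp2:1 pp3:1
Op 6: fork(P1) -> P2. 4 ppages; refcounts: pp0:1 pp1:2 pp2:1 pp3:2
Op 7: read(P0, v0) -> 14. No state change.
Op 8: write(P1, v1, 196). refcount(pp1)=2>1 -> COPY to pp4. 5 ppages; refcounts: pp0:1 pp1:1 pp2:1 pp3:2 pp4:1

Answer: 5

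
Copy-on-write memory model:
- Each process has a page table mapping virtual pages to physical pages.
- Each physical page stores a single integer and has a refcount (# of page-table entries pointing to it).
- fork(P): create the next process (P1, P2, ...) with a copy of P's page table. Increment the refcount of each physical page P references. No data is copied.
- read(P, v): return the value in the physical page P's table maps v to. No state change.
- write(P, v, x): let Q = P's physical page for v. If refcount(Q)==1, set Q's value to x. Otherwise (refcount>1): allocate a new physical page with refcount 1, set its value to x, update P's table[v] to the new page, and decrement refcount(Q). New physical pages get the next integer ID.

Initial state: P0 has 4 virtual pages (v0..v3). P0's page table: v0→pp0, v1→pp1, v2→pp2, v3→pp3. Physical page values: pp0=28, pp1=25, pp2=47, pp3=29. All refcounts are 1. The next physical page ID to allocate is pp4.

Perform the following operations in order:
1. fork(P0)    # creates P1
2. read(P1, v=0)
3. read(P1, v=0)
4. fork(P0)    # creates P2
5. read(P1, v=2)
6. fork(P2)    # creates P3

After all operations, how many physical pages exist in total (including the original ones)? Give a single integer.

Answer: 4

Derivation:
Op 1: fork(P0) -> P1. 4 ppages; refcounts: pp0:2 pp1:2 pp2:2 pp3:2
Op 2: read(P1, v0) -> 28. No state change.
Op 3: read(P1, v0) -> 28. No state change.
Op 4: fork(P0) -> P2. 4 ppages; refcounts: pp0:3 pp1:3 pp2:3 pp3:3
Op 5: read(P1, v2) -> 47. No state change.
Op 6: fork(P2) -> P3. 4 ppages; refcounts: pp0:4 pp1:4 pp2:4 pp3:4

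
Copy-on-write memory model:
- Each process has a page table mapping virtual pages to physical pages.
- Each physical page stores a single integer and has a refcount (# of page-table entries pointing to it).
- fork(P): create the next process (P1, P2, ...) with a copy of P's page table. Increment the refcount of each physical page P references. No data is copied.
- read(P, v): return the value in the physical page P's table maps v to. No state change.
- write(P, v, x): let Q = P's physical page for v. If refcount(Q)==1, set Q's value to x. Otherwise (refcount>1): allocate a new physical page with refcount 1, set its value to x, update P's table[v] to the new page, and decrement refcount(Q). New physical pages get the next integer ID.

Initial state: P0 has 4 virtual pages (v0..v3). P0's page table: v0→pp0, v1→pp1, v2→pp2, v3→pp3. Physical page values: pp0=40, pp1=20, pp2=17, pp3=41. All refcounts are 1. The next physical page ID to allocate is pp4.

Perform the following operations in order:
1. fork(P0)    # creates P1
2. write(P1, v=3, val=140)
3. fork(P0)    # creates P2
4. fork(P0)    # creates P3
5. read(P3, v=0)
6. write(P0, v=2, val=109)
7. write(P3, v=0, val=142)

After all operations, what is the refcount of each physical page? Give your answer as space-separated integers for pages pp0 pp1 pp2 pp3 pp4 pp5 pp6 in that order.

Op 1: fork(P0) -> P1. 4 ppages; refcounts: pp0:2 pp1:2 pp2:2 pp3:2
Op 2: write(P1, v3, 140). refcount(pp3)=2>1 -> COPY to pp4. 5 ppages; refcounts: pp0:2 pp1:2 pp2:2 pp3:1 pp4:1
Op 3: fork(P0) -> P2. 5 ppages; refcounts: pp0:3 pp1:3 pp2:3 pp3:2 pp4:1
Op 4: fork(P0) -> P3. 5 ppages; refcounts: pp0:4 pp1:4 pp2:4 pp3:3 pp4:1
Op 5: read(P3, v0) -> 40. No state change.
Op 6: write(P0, v2, 109). refcount(pp2)=4>1 -> COPY to pp5. 6 ppages; refcounts: pp0:4 pp1:4 pp2:3 pp3:3 pp4:1 pp5:1
Op 7: write(P3, v0, 142). refcount(pp0)=4>1 -> COPY to pp6. 7 ppages; refcounts: pp0:3 pp1:4 pp2:3 pp3:3 pp4:1 pp5:1 pp6:1

Answer: 3 4 3 3 1 1 1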